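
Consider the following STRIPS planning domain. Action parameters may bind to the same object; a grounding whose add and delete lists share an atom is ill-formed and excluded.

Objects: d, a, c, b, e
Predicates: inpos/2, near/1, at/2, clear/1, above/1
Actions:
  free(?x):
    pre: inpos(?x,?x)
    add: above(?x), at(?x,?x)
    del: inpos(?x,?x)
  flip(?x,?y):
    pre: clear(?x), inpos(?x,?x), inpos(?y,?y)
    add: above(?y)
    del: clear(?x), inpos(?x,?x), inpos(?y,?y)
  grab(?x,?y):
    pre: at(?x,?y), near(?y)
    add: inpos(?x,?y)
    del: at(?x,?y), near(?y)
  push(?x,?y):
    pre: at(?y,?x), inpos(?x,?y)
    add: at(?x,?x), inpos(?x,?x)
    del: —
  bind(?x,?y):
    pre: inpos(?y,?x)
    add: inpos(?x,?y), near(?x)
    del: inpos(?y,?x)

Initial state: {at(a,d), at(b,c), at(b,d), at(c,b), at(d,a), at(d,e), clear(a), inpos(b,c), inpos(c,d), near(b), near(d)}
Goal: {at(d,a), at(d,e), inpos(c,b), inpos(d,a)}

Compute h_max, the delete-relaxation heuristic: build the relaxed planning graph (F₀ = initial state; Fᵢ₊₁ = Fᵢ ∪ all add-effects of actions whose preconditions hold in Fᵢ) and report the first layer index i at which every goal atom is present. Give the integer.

2

F0 = init (11 atoms)
F1 = F0 ∪ {at(b,b), inpos(a,d), inpos(b,b), inpos(b,d), inpos(c,b), inpos(d,c), near(c)}  (18 atoms)
F2 = F1 ∪ {above(b), at(a,a), at(c,c), inpos(a,a), inpos(c,c), inpos(d,a), inpos(d,b)}  (25 atoms)
goal ⊆ F2  ⇒  h_max = 2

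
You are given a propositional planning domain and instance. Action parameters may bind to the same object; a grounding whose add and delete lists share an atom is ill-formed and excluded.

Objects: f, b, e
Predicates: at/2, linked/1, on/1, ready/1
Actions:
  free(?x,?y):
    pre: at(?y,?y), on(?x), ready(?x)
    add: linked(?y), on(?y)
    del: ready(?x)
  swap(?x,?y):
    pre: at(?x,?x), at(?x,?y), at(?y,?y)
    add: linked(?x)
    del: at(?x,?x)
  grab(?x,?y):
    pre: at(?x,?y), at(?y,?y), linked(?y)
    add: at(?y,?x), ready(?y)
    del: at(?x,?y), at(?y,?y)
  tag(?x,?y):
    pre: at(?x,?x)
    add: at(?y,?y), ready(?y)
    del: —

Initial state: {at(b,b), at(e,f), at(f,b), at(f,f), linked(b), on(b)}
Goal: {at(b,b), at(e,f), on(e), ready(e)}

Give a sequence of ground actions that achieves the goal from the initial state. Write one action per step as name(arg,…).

tag(f,b); tag(f,e); free(b,e)

1. tag(f,b)  →  {at(b,b), at(e,f), at(f,b), at(f,f), linked(b), on(b), ready(b)}
2. tag(f,e)  →  {at(b,b), at(e,e), at(e,f), at(f,b), at(f,f), linked(b), on(b), ready(b), ready(e)}
3. free(b,e)  →  {at(b,b), at(e,e), at(e,f), at(f,b), at(f,f), linked(b), linked(e), on(b), on(e), ready(e)}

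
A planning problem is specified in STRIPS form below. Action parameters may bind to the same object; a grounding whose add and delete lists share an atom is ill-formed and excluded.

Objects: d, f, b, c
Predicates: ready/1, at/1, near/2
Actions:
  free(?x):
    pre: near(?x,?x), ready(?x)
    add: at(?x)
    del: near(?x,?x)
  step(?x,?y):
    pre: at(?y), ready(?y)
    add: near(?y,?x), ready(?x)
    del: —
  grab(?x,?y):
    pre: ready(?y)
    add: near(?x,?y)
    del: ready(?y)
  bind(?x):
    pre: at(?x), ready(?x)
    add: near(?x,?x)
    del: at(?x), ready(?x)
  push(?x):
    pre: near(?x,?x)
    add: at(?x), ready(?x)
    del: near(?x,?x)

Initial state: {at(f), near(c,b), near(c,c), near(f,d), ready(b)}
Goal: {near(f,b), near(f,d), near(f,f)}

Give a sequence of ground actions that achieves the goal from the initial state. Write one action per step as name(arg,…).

grab(f,b); push(c); step(f,c); step(f,f)

1. grab(f,b)  →  {at(f), near(c,b), near(c,c), near(f,b), near(f,d)}
2. push(c)  →  {at(c), at(f), near(c,b), near(f,b), near(f,d), ready(c)}
3. step(f,c)  →  {at(c), at(f), near(c,b), near(c,f), near(f,b), near(f,d), ready(c), ready(f)}
4. step(f,f)  →  {at(c), at(f), near(c,b), near(c,f), near(f,b), near(f,d), near(f,f), ready(c), ready(f)}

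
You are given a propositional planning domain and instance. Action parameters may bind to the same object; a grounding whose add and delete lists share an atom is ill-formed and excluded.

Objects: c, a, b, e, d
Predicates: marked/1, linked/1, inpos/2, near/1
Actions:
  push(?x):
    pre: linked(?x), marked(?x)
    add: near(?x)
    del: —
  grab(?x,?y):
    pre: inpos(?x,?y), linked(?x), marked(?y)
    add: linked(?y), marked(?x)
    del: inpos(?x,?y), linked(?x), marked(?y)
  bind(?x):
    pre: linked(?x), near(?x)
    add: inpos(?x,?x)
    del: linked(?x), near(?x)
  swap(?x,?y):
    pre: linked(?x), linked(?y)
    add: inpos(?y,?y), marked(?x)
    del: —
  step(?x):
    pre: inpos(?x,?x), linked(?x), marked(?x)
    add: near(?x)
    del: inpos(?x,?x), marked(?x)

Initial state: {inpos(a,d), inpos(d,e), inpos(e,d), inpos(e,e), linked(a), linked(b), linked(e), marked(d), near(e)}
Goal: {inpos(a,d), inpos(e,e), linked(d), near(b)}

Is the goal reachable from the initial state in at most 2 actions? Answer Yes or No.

1. grab(e,d)  →  {inpos(a,d), inpos(d,e), inpos(e,e), linked(a), linked(b), linked(d), marked(e), near(e)}
2. swap(b,a)  →  {inpos(a,a), inpos(a,d), inpos(d,e), inpos(e,e), linked(a), linked(b), linked(d), marked(b), marked(e), near(e)}
3. push(b)  →  {inpos(a,a), inpos(a,d), inpos(d,e), inpos(e,e), linked(a), linked(b), linked(d), marked(b), marked(e), near(b), near(e)}
optimal plan length = 3; 3 > 2

No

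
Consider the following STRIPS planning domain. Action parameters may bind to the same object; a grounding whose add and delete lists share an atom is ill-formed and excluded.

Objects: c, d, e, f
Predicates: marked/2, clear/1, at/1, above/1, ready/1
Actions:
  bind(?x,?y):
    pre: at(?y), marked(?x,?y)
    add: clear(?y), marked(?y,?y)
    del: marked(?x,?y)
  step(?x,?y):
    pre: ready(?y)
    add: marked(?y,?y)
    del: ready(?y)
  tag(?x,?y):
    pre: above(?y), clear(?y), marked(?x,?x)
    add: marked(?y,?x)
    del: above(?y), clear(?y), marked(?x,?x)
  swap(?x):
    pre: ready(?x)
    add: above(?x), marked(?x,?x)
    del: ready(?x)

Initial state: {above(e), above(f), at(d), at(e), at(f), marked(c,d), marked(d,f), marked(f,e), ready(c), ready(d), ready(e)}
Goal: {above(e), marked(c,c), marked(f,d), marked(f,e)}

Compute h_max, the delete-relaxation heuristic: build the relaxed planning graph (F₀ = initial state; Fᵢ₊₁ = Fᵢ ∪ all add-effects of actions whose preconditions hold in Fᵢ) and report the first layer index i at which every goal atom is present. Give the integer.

2

F0 = init (11 atoms)
F1 = F0 ∪ {above(c), above(d), clear(d), clear(e), clear(f), marked(c,c), marked(d,d), marked(e,e), marked(f,f)}  (20 atoms)
F2 = F1 ∪ {marked(d,c), marked(d,e), marked(e,c), marked(e,d), marked(e,f), marked(f,c), marked(f,d)}  (27 atoms)
goal ⊆ F2  ⇒  h_max = 2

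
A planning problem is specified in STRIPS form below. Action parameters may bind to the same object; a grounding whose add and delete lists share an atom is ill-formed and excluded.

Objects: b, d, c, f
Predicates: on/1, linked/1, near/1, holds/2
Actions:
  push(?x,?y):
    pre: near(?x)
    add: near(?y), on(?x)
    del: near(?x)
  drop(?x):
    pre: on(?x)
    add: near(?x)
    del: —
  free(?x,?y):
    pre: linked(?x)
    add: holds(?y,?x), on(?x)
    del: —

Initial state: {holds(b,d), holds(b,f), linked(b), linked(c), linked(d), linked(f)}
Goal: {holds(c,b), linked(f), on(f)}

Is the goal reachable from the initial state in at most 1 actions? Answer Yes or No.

1. free(b,c)  →  {holds(b,d), holds(b,f), holds(c,b), linked(b), linked(c), linked(d), linked(f), on(b)}
2. free(f,b)  →  {holds(b,d), holds(b,f), holds(c,b), linked(b), linked(c), linked(d), linked(f), on(b), on(f)}
optimal plan length = 2; 2 > 1

No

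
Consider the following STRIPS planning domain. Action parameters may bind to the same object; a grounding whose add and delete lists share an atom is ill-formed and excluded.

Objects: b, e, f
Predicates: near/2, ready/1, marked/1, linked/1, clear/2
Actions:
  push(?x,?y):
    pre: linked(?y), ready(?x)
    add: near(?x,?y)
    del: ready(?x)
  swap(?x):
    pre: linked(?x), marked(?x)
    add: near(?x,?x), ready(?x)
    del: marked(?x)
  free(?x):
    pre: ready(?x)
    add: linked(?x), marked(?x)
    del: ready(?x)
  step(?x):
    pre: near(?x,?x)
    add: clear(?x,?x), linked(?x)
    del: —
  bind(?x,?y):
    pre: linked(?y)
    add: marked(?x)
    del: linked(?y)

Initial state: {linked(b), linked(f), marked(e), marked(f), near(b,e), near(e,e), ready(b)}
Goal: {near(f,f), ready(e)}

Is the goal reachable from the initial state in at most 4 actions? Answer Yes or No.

1. swap(f)  →  {linked(b), linked(f), marked(e), near(b,e), near(e,e), near(f,f), ready(b), ready(f)}
2. step(e)  →  {clear(e,e), linked(b), linked(e), linked(f), marked(e), near(b,e), near(e,e), near(f,f), ready(b), ready(f)}
3. swap(e)  →  {clear(e,e), linked(b), linked(e), linked(f), near(b,e), near(e,e), near(f,f), ready(b), ready(e), ready(f)}
optimal plan length = 3; 3 ≤ 4

Yes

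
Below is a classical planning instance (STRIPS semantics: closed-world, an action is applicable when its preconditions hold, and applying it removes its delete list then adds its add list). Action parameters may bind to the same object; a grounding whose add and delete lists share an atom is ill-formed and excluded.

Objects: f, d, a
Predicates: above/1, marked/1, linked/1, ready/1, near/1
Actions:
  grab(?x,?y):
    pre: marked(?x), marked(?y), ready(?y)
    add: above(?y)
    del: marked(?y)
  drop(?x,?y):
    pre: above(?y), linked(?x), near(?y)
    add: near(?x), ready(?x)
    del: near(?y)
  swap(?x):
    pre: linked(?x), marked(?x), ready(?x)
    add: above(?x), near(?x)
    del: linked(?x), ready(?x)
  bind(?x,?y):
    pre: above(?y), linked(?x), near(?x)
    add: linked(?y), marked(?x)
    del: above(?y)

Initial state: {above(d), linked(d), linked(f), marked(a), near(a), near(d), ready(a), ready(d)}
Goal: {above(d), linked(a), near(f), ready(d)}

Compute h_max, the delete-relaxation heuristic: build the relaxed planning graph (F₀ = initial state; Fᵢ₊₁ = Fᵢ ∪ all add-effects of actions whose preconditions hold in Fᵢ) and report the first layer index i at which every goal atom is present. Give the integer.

F0 = init (8 atoms)
F1 = F0 ∪ {above(a), marked(d), near(f), ready(f)}  (12 atoms)
F2 = F1 ∪ {linked(a), marked(f)}  (14 atoms)
goal ⊆ F2  ⇒  h_max = 2

2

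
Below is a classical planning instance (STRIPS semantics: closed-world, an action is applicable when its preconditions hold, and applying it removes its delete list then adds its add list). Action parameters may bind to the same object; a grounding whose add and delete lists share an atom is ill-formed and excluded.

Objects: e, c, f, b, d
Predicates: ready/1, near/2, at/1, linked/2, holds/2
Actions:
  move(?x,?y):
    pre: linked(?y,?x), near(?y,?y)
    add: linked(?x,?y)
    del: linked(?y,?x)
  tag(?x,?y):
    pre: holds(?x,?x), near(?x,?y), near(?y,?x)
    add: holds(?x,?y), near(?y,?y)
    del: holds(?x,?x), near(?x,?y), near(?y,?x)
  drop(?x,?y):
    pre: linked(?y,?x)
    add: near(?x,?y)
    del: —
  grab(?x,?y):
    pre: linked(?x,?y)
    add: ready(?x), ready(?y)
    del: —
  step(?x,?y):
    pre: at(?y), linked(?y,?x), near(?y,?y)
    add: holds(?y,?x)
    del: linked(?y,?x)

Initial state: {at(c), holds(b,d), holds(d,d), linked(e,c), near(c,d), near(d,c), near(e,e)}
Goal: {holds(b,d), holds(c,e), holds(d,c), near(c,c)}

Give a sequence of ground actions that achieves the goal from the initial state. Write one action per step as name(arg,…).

1. move(c,e)  →  {at(c), holds(b,d), holds(d,d), linked(c,e), near(c,d), near(d,c), near(e,e)}
2. tag(d,c)  →  {at(c), holds(b,d), holds(d,c), linked(c,e), near(c,c), near(e,e)}
3. step(e,c)  →  {at(c), holds(b,d), holds(c,e), holds(d,c), near(c,c), near(e,e)}

move(c,e); tag(d,c); step(e,c)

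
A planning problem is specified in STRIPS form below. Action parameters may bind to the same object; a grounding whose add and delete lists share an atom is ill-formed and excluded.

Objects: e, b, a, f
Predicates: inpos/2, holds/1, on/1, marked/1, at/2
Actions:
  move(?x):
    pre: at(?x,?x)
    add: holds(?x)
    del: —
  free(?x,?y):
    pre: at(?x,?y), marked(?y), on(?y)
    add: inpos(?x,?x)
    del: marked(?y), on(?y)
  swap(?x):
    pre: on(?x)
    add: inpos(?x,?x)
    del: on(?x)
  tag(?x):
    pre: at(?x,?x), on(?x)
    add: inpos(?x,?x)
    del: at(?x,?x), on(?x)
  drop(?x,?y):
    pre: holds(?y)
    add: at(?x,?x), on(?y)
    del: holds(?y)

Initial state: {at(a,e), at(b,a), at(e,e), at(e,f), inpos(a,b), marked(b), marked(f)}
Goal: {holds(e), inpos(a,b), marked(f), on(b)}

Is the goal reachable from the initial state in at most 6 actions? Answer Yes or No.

1. move(e)  →  {at(a,e), at(b,a), at(e,e), at(e,f), holds(e), inpos(a,b), marked(b), marked(f)}
2. drop(b,e)  →  {at(a,e), at(b,a), at(b,b), at(e,e), at(e,f), inpos(a,b), marked(b), marked(f), on(e)}
3. move(e)  →  {at(a,e), at(b,a), at(b,b), at(e,e), at(e,f), holds(e), inpos(a,b), marked(b), marked(f), on(e)}
4. move(b)  →  {at(a,e), at(b,a), at(b,b), at(e,e), at(e,f), holds(b), holds(e), inpos(a,b), marked(b), marked(f), on(e)}
5. drop(e,b)  →  {at(a,e), at(b,a), at(b,b), at(e,e), at(e,f), holds(e), inpos(a,b), marked(b), marked(f), on(b), on(e)}
optimal plan length = 5; 5 ≤ 6

Yes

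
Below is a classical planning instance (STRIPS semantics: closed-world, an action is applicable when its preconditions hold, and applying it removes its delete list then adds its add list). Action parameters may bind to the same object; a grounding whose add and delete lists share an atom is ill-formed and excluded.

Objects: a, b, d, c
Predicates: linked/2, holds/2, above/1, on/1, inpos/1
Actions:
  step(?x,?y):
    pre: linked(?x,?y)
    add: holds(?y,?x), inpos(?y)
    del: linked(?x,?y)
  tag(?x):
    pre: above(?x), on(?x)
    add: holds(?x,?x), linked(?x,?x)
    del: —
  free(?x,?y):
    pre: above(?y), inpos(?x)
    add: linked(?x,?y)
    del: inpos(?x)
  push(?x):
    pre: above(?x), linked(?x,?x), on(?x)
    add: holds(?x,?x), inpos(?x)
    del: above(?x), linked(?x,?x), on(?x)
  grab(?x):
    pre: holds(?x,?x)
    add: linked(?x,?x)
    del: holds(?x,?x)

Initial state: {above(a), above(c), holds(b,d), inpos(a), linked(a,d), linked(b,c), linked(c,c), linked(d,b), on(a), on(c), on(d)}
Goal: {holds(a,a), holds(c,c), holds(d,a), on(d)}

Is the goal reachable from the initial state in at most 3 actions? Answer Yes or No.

Yes

1. step(a,d)  →  {above(a), above(c), holds(b,d), holds(d,a), inpos(a), inpos(d), linked(b,c), linked(c,c), linked(d,b), on(a), on(c), on(d)}
2. step(c,c)  →  {above(a), above(c), holds(b,d), holds(c,c), holds(d,a), inpos(a), inpos(c), inpos(d), linked(b,c), linked(d,b), on(a), on(c), on(d)}
3. tag(a)  →  {above(a), above(c), holds(a,a), holds(b,d), holds(c,c), holds(d,a), inpos(a), inpos(c), inpos(d), linked(a,a), linked(b,c), linked(d,b), on(a), on(c), on(d)}
optimal plan length = 3; 3 ≤ 3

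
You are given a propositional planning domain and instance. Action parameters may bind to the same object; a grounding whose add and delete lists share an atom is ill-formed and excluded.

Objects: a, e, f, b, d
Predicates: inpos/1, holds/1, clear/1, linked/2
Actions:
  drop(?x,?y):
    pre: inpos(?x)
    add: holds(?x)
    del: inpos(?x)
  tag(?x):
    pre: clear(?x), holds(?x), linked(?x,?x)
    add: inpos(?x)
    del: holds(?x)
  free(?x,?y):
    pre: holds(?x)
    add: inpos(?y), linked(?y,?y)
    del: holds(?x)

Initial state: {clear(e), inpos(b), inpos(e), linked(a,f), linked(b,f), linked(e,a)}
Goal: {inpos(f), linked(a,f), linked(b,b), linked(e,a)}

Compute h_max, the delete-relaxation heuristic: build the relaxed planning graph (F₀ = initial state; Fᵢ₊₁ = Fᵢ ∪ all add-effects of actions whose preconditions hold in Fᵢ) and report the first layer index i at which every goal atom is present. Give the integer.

F0 = init (6 atoms)
F1 = F0 ∪ {holds(b), holds(e)}  (8 atoms)
F2 = F1 ∪ {inpos(a), inpos(d), inpos(f), linked(a,a), linked(b,b), linked(d,d), linked(e,e), linked(f,f)}  (16 atoms)
goal ⊆ F2  ⇒  h_max = 2

2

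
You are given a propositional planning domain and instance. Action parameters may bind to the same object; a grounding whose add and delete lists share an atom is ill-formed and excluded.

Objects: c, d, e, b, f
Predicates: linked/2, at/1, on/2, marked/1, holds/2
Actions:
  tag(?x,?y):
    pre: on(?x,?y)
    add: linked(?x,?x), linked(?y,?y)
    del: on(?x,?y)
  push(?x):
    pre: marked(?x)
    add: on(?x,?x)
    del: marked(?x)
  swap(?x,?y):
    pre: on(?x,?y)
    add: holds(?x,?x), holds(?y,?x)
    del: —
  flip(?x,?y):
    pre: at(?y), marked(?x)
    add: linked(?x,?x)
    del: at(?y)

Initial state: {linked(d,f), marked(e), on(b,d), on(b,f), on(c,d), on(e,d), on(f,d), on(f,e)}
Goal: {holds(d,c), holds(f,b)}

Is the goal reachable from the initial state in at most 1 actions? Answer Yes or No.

1. swap(c,d)  →  {holds(c,c), holds(d,c), linked(d,f), marked(e), on(b,d), on(b,f), on(c,d), on(e,d), on(f,d), on(f,e)}
2. swap(b,f)  →  {holds(b,b), holds(c,c), holds(d,c), holds(f,b), linked(d,f), marked(e), on(b,d), on(b,f), on(c,d), on(e,d), on(f,d), on(f,e)}
optimal plan length = 2; 2 > 1

No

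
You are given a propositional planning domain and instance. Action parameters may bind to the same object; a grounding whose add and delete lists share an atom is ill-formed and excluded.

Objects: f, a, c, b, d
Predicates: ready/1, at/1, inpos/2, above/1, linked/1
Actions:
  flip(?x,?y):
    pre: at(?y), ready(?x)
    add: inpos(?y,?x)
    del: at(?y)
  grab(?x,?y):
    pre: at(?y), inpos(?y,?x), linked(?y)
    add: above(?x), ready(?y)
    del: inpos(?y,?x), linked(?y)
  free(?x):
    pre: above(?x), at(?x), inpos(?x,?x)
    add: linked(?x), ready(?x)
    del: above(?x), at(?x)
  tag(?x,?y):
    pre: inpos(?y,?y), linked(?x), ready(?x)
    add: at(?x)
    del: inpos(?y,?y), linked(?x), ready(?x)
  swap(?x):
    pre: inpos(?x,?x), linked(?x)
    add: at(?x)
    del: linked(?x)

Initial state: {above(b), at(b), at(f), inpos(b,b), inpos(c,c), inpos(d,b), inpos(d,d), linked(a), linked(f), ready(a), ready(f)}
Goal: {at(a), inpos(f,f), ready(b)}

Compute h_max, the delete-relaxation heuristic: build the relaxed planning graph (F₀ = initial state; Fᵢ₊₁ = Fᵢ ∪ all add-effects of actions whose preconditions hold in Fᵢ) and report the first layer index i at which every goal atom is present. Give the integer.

F0 = init (11 atoms)
F1 = F0 ∪ {at(a), inpos(b,a), inpos(b,f), inpos(f,a), inpos(f,f), linked(b), ready(b)}  (18 atoms)
goal ⊆ F1  ⇒  h_max = 1

1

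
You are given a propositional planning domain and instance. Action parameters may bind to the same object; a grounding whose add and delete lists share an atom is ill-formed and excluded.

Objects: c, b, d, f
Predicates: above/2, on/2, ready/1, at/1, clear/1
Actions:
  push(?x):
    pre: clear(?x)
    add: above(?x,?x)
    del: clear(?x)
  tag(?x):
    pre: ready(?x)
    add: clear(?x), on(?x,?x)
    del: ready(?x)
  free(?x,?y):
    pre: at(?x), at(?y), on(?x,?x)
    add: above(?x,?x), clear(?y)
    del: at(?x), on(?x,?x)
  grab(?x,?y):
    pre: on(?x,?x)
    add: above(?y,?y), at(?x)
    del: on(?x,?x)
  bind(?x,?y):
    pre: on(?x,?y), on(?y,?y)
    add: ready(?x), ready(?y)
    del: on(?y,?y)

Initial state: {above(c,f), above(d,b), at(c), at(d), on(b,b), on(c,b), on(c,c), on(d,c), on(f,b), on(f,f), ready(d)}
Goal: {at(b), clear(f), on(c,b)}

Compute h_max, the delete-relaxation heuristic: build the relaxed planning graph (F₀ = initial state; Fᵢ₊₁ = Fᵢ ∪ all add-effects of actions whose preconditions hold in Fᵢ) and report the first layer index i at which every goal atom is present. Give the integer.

F0 = init (11 atoms)
F1 = F0 ∪ {above(b,b), above(c,c), above(d,d), above(f,f), at(b), at(f), clear(c), clear(d), on(d,d), ready(b), ready(c), ready(f)}  (23 atoms)
F2 = F1 ∪ {clear(b), clear(f)}  (25 atoms)
goal ⊆ F2  ⇒  h_max = 2

2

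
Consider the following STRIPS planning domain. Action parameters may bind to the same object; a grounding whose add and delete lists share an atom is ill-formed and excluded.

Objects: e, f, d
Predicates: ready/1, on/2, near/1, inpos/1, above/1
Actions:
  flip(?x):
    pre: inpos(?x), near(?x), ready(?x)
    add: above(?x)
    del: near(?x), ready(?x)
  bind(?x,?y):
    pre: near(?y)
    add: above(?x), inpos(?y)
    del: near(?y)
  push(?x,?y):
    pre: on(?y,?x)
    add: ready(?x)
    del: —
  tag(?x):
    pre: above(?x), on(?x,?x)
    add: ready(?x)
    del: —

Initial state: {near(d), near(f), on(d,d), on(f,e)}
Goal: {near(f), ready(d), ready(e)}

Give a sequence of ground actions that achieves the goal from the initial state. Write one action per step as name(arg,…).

push(e,f); push(d,d)

1. push(e,f)  →  {near(d), near(f), on(d,d), on(f,e), ready(e)}
2. push(d,d)  →  {near(d), near(f), on(d,d), on(f,e), ready(d), ready(e)}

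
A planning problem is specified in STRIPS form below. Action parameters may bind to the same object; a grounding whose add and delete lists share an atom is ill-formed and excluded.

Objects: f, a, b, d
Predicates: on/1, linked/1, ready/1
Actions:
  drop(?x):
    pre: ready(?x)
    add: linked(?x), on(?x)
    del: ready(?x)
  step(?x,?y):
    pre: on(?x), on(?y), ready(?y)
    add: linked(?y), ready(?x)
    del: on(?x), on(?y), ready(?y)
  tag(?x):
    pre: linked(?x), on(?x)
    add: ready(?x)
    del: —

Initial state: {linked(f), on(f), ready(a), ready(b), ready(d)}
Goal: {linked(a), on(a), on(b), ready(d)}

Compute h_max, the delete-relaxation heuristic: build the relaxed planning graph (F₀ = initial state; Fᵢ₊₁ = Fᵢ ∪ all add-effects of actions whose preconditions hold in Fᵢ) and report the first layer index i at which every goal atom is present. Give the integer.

F0 = init (5 atoms)
F1 = F0 ∪ {linked(a), linked(b), linked(d), on(a), on(b), on(d), ready(f)}  (12 atoms)
goal ⊆ F1  ⇒  h_max = 1

1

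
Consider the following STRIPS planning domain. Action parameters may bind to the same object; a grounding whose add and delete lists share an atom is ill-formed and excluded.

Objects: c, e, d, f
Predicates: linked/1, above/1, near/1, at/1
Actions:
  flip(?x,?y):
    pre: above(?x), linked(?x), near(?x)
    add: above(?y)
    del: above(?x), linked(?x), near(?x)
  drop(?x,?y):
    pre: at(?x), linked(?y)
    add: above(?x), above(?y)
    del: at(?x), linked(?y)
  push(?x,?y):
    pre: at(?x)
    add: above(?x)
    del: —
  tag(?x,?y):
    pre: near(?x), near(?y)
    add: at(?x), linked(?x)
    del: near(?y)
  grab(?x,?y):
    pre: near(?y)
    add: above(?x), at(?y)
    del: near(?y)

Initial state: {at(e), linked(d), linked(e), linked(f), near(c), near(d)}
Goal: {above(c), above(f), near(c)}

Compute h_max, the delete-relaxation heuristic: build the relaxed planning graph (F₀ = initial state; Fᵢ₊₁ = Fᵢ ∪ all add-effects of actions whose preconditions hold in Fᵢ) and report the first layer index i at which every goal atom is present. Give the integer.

1

F0 = init (6 atoms)
F1 = F0 ∪ {above(c), above(d), above(e), above(f), at(c), at(d), linked(c)}  (13 atoms)
goal ⊆ F1  ⇒  h_max = 1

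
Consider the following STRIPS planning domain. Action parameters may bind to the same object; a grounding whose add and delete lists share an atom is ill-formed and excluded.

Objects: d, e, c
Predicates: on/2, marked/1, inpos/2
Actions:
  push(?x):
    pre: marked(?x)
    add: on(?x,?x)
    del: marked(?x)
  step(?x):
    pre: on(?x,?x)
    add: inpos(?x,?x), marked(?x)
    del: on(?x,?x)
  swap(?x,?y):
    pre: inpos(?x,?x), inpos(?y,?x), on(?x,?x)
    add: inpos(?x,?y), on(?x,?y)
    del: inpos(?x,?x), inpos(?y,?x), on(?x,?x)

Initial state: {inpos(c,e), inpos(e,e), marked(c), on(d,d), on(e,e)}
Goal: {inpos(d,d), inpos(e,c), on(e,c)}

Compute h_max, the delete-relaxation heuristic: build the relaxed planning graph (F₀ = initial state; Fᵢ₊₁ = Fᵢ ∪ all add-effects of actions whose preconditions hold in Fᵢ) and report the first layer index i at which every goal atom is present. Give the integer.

1

F0 = init (5 atoms)
F1 = F0 ∪ {inpos(d,d), inpos(e,c), marked(d), marked(e), on(c,c), on(e,c)}  (11 atoms)
goal ⊆ F1  ⇒  h_max = 1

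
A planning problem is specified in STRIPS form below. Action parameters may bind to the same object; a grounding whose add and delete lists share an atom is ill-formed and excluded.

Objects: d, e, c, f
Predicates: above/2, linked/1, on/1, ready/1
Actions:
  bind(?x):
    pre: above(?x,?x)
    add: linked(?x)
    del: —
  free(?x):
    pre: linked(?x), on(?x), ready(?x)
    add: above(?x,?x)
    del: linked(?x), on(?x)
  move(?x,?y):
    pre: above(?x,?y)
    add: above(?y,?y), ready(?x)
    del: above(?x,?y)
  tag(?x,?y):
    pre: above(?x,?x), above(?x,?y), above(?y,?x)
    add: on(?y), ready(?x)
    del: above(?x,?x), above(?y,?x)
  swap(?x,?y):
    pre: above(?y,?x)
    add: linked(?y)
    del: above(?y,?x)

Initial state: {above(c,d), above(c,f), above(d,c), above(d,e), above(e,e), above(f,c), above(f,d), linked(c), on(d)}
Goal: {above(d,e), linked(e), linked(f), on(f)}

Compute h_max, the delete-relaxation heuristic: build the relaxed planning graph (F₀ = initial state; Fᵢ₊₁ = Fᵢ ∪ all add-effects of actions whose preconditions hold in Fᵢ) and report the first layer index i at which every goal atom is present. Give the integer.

F0 = init (9 atoms)
F1 = F0 ∪ {above(c,c), above(d,d), above(f,f), linked(d), linked(e), linked(f), on(e), ready(c), ready(d), ready(e), ready(f)}  (20 atoms)
F2 = F1 ∪ {on(c), on(f)}  (22 atoms)
goal ⊆ F2  ⇒  h_max = 2

2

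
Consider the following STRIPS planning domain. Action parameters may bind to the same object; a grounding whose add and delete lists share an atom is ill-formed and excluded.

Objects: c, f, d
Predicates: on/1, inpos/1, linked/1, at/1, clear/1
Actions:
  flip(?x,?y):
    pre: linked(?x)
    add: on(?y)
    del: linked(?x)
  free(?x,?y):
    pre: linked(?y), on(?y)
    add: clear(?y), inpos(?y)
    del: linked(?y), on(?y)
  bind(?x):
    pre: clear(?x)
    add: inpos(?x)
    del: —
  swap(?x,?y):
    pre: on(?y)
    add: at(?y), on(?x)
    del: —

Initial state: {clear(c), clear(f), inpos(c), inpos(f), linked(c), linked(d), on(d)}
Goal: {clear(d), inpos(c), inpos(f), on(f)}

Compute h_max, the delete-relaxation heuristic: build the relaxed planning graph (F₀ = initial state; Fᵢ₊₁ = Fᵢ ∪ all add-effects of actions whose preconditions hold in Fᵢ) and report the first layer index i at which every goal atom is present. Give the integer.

F0 = init (7 atoms)
F1 = F0 ∪ {at(d), clear(d), inpos(d), on(c), on(f)}  (12 atoms)
goal ⊆ F1  ⇒  h_max = 1

1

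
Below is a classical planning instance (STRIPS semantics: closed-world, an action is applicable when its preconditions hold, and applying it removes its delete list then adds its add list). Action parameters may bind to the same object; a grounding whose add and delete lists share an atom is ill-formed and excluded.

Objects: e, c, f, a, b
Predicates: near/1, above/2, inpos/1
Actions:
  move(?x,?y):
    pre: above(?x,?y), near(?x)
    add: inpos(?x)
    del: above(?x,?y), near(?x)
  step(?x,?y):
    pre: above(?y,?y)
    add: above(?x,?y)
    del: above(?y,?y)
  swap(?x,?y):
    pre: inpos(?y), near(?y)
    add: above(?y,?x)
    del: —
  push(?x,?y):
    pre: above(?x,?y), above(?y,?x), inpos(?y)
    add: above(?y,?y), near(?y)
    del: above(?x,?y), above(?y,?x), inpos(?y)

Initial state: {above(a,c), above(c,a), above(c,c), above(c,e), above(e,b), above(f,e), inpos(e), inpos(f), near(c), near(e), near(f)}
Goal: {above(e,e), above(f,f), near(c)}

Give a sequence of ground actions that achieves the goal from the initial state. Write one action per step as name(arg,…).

1. swap(e,e)  →  {above(a,c), above(c,a), above(c,c), above(c,e), above(e,b), above(e,e), above(f,e), inpos(e), inpos(f), near(c), near(e), near(f)}
2. swap(f,f)  →  {above(a,c), above(c,a), above(c,c), above(c,e), above(e,b), above(e,e), above(f,e), above(f,f), inpos(e), inpos(f), near(c), near(e), near(f)}

swap(e,e); swap(f,f)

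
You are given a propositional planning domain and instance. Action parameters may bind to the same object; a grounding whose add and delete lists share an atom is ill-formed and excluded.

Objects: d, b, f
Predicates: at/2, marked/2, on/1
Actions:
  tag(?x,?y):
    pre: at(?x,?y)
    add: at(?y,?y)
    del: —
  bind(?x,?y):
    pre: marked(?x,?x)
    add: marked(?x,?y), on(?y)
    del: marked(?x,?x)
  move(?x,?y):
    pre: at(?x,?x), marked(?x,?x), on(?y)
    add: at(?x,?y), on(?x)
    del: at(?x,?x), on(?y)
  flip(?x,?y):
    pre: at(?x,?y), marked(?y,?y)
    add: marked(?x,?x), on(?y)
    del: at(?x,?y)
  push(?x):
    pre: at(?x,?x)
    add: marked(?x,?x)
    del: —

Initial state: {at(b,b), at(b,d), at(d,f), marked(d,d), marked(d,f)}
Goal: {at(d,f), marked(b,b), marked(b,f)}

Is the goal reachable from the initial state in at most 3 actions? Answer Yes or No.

1. flip(b,d)  →  {at(b,b), at(d,f), marked(b,b), marked(d,d), marked(d,f), on(d)}
2. bind(b,f)  →  {at(b,b), at(d,f), marked(b,f), marked(d,d), marked(d,f), on(d), on(f)}
3. push(b)  →  {at(b,b), at(d,f), marked(b,b), marked(b,f), marked(d,d), marked(d,f), on(d), on(f)}
optimal plan length = 3; 3 ≤ 3

Yes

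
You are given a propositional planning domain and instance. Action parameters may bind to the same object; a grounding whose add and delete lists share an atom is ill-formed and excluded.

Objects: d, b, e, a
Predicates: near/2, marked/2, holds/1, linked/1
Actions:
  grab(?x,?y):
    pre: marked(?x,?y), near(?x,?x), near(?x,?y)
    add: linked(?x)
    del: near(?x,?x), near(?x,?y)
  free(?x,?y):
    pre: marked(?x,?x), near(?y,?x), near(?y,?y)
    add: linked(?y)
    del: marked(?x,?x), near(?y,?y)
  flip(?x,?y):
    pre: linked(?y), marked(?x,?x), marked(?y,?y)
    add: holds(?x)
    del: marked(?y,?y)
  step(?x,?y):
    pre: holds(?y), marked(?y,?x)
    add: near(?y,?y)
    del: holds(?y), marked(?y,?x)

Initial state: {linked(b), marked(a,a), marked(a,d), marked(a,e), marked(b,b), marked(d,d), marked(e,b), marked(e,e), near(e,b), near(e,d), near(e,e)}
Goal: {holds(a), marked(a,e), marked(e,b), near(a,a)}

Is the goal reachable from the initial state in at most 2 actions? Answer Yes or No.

1. grab(e,b)  →  {linked(b), linked(e), marked(a,a), marked(a,d), marked(a,e), marked(b,b), marked(d,d), marked(e,b), marked(e,e), near(e,d)}
2. flip(a,b)  →  {holds(a), linked(b), linked(e), marked(a,a), marked(a,d), marked(a,e), marked(d,d), marked(e,b), marked(e,e), near(e,d)}
3. step(d,a)  →  {linked(b), linked(e), marked(a,a), marked(a,e), marked(d,d), marked(e,b), marked(e,e), near(a,a), near(e,d)}
4. flip(a,e)  →  {holds(a), linked(b), linked(e), marked(a,a), marked(a,e), marked(d,d), marked(e,b), near(a,a), near(e,d)}
optimal plan length = 4; 4 > 2

No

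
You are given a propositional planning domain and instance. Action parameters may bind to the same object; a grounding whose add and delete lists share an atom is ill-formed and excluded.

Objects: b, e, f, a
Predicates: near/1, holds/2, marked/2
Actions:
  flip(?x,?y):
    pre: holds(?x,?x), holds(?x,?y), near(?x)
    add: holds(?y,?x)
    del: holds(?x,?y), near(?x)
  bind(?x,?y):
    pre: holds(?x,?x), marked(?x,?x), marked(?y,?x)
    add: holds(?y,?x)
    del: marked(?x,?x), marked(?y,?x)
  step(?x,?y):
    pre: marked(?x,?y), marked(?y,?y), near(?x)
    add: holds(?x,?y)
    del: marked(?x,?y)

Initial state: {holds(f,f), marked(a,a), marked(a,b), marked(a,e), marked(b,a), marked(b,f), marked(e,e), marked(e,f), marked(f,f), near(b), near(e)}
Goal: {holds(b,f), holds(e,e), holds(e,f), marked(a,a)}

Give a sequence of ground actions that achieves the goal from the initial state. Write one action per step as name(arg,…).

1. step(b,f)  →  {holds(b,f), holds(f,f), marked(a,a), marked(a,b), marked(a,e), marked(b,a), marked(e,e), marked(e,f), marked(f,f), near(b), near(e)}
2. bind(f,e)  →  {holds(b,f), holds(e,f), holds(f,f), marked(a,a), marked(a,b), marked(a,e), marked(b,a), marked(e,e), near(b), near(e)}
3. step(e,e)  →  {holds(b,f), holds(e,e), holds(e,f), holds(f,f), marked(a,a), marked(a,b), marked(a,e), marked(b,a), near(b), near(e)}

step(b,f); bind(f,e); step(e,e)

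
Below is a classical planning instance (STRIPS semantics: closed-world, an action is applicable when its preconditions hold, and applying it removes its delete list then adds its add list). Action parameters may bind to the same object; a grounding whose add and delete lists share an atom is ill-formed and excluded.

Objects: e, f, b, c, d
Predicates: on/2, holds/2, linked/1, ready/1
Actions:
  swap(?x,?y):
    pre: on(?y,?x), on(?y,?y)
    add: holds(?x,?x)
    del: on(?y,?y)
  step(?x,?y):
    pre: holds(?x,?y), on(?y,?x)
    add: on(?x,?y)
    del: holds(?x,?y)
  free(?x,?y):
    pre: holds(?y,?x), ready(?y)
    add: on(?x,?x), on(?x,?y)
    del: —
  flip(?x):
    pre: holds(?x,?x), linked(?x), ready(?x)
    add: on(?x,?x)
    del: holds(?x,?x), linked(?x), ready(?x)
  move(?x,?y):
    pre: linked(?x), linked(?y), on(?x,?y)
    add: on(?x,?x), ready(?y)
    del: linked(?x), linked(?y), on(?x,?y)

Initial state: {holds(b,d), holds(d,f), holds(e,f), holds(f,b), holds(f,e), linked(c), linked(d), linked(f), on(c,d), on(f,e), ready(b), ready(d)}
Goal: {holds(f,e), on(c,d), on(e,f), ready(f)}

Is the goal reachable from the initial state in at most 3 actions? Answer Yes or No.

1. step(e,f)  →  {holds(b,d), holds(d,f), holds(f,b), holds(f,e), linked(c), linked(d), linked(f), on(c,d), on(e,f), on(f,e), ready(b), ready(d)}
2. free(f,d)  →  {holds(b,d), holds(d,f), holds(f,b), holds(f,e), linked(c), linked(d), linked(f), on(c,d), on(e,f), on(f,d), on(f,e), on(f,f), ready(b), ready(d)}
3. step(d,f)  →  {holds(b,d), holds(f,b), holds(f,e), linked(c), linked(d), linked(f), on(c,d), on(d,f), on(e,f), on(f,d), on(f,e), on(f,f), ready(b), ready(d)}
4. move(d,f)  →  {holds(b,d), holds(f,b), holds(f,e), linked(c), on(c,d), on(d,d), on(e,f), on(f,d), on(f,e), on(f,f), ready(b), ready(d), ready(f)}
optimal plan length = 4; 4 > 3

No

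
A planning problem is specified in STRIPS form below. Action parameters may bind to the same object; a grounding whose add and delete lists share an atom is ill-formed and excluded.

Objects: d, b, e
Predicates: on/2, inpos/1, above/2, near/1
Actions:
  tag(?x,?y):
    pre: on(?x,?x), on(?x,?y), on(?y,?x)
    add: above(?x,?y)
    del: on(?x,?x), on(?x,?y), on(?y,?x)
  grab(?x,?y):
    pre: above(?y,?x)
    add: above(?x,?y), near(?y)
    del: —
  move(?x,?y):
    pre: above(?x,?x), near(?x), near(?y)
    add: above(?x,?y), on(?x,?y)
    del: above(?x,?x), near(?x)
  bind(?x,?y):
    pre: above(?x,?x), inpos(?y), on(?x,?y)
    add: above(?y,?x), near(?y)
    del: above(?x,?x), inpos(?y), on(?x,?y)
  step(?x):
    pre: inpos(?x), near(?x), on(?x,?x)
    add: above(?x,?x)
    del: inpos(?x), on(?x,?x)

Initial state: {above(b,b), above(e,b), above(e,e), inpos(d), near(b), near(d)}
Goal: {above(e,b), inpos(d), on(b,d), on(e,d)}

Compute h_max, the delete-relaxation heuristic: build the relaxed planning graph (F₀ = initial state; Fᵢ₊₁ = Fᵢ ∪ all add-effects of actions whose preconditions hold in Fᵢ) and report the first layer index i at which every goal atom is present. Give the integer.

2

F0 = init (6 atoms)
F1 = F0 ∪ {above(b,d), above(b,e), near(e), on(b,d)}  (10 atoms)
F2 = F1 ∪ {above(d,b), above(e,d), on(b,e), on(e,b), on(e,d)}  (15 atoms)
goal ⊆ F2  ⇒  h_max = 2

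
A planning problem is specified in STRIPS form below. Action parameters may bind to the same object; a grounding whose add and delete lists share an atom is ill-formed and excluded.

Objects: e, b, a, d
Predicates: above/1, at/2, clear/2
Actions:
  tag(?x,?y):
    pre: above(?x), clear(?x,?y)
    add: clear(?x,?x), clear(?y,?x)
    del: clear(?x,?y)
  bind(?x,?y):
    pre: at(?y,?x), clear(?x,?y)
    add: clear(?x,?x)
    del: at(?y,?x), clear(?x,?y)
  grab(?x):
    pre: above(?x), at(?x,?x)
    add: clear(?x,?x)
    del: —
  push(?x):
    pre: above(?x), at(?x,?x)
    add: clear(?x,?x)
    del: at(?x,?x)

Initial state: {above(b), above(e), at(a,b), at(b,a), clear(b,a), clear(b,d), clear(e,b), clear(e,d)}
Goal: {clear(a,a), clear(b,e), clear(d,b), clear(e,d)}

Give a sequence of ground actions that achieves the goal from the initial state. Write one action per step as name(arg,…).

tag(e,b); tag(b,a); tag(b,d); bind(a,b)

1. tag(e,b)  →  {above(b), above(e), at(a,b), at(b,a), clear(b,a), clear(b,d), clear(b,e), clear(e,d), clear(e,e)}
2. tag(b,a)  →  {above(b), above(e), at(a,b), at(b,a), clear(a,b), clear(b,b), clear(b,d), clear(b,e), clear(e,d), clear(e,e)}
3. tag(b,d)  →  {above(b), above(e), at(a,b), at(b,a), clear(a,b), clear(b,b), clear(b,e), clear(d,b), clear(e,d), clear(e,e)}
4. bind(a,b)  →  {above(b), above(e), at(a,b), clear(a,a), clear(b,b), clear(b,e), clear(d,b), clear(e,d), clear(e,e)}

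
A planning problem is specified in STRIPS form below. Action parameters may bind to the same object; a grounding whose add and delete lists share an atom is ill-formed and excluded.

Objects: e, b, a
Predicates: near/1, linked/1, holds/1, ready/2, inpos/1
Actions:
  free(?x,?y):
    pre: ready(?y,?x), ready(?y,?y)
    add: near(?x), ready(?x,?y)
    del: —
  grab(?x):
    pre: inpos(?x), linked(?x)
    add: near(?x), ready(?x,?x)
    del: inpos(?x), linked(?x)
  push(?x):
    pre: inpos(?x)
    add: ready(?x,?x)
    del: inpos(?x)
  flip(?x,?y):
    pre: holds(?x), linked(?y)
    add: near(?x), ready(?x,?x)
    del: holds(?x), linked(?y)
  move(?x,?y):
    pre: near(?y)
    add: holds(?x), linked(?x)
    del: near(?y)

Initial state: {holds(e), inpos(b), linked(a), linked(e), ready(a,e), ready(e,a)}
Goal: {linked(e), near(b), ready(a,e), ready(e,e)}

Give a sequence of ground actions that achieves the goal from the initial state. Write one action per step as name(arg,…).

push(b); free(b,b); flip(e,a)

1. push(b)  →  {holds(e), linked(a), linked(e), ready(a,e), ready(b,b), ready(e,a)}
2. free(b,b)  →  {holds(e), linked(a), linked(e), near(b), ready(a,e), ready(b,b), ready(e,a)}
3. flip(e,a)  →  {linked(e), near(b), near(e), ready(a,e), ready(b,b), ready(e,a), ready(e,e)}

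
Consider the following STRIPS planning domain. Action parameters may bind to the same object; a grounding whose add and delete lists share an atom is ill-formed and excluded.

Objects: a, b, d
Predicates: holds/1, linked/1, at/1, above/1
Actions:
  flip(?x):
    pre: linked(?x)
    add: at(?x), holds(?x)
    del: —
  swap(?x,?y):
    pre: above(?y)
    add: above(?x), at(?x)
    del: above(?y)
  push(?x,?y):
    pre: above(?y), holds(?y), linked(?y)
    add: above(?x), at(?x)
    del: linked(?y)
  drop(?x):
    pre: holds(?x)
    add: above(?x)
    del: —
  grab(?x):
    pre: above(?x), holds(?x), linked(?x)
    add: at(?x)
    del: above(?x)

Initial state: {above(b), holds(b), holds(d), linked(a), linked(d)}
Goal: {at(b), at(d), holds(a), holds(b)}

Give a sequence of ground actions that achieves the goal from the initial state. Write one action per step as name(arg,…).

flip(a); swap(d,b); swap(b,d)

1. flip(a)  →  {above(b), at(a), holds(a), holds(b), holds(d), linked(a), linked(d)}
2. swap(d,b)  →  {above(d), at(a), at(d), holds(a), holds(b), holds(d), linked(a), linked(d)}
3. swap(b,d)  →  {above(b), at(a), at(b), at(d), holds(a), holds(b), holds(d), linked(a), linked(d)}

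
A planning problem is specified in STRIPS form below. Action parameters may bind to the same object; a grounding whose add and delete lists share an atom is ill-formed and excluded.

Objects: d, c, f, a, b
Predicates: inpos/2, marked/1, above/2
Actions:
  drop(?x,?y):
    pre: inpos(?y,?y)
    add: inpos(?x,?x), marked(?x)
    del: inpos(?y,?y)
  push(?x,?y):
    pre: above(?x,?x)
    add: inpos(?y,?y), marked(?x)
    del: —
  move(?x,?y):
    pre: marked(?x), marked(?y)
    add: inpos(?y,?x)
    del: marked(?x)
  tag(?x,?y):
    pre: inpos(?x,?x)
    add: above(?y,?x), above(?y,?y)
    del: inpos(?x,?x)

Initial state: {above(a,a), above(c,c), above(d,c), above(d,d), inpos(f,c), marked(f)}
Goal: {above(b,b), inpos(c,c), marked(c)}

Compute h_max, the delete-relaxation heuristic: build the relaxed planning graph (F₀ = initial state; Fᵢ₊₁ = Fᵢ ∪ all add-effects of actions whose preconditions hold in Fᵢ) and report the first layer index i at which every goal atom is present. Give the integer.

F0 = init (6 atoms)
F1 = F0 ∪ {inpos(a,a), inpos(b,b), inpos(c,c), inpos(d,d), inpos(f,f), marked(a), marked(c), marked(d)}  (14 atoms)
F2 = F1 ∪ {above(a,b), above(a,c), above(a,d), above(a,f), above(b,a), above(b,b), above(b,c), above(b,d), above(b,f), above(c,a), above(c,b), above(c,d), above(c,f), above(d,a), above(d,b), above(d,f), above(f,a), above(f,b), above(f,c), above(f,d), above(f,f), inpos(a,c), inpos(a,d), inpos(a,f), inpos(c,a), inpos(c,d), inpos(c,f), inpos(d,a), inpos(d,c), inpos(d,f), inpos(f,a), inpos(f,d), marked(b)}  (47 atoms)
goal ⊆ F2  ⇒  h_max = 2

2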